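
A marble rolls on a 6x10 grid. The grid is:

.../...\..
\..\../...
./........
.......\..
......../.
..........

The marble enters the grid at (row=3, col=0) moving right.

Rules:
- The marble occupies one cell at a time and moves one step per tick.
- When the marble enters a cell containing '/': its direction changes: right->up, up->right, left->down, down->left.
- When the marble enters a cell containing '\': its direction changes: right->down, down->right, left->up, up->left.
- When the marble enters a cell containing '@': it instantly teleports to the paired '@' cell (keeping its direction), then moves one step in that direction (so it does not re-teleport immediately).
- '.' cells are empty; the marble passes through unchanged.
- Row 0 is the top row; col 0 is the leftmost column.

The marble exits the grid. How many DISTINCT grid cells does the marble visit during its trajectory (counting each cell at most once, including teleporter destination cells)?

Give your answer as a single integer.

Answer: 10

Derivation:
Step 1: enter (3,0), '.' pass, move right to (3,1)
Step 2: enter (3,1), '.' pass, move right to (3,2)
Step 3: enter (3,2), '.' pass, move right to (3,3)
Step 4: enter (3,3), '.' pass, move right to (3,4)
Step 5: enter (3,4), '.' pass, move right to (3,5)
Step 6: enter (3,5), '.' pass, move right to (3,6)
Step 7: enter (3,6), '.' pass, move right to (3,7)
Step 8: enter (3,7), '\' deflects right->down, move down to (4,7)
Step 9: enter (4,7), '.' pass, move down to (5,7)
Step 10: enter (5,7), '.' pass, move down to (6,7)
Step 11: at (6,7) — EXIT via bottom edge, pos 7
Distinct cells visited: 10 (path length 10)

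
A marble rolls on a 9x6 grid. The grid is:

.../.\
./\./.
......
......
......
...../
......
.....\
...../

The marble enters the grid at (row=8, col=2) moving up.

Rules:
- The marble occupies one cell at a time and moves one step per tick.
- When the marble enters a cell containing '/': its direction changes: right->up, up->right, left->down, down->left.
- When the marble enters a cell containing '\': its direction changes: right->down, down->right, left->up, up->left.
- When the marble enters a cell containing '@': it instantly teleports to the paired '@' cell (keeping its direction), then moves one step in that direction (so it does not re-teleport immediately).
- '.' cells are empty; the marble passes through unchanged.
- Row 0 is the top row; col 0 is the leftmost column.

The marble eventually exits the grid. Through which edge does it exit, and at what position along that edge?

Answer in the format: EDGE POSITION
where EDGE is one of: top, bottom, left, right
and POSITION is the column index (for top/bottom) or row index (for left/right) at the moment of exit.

Answer: bottom 1

Derivation:
Step 1: enter (8,2), '.' pass, move up to (7,2)
Step 2: enter (7,2), '.' pass, move up to (6,2)
Step 3: enter (6,2), '.' pass, move up to (5,2)
Step 4: enter (5,2), '.' pass, move up to (4,2)
Step 5: enter (4,2), '.' pass, move up to (3,2)
Step 6: enter (3,2), '.' pass, move up to (2,2)
Step 7: enter (2,2), '.' pass, move up to (1,2)
Step 8: enter (1,2), '\' deflects up->left, move left to (1,1)
Step 9: enter (1,1), '/' deflects left->down, move down to (2,1)
Step 10: enter (2,1), '.' pass, move down to (3,1)
Step 11: enter (3,1), '.' pass, move down to (4,1)
Step 12: enter (4,1), '.' pass, move down to (5,1)
Step 13: enter (5,1), '.' pass, move down to (6,1)
Step 14: enter (6,1), '.' pass, move down to (7,1)
Step 15: enter (7,1), '.' pass, move down to (8,1)
Step 16: enter (8,1), '.' pass, move down to (9,1)
Step 17: at (9,1) — EXIT via bottom edge, pos 1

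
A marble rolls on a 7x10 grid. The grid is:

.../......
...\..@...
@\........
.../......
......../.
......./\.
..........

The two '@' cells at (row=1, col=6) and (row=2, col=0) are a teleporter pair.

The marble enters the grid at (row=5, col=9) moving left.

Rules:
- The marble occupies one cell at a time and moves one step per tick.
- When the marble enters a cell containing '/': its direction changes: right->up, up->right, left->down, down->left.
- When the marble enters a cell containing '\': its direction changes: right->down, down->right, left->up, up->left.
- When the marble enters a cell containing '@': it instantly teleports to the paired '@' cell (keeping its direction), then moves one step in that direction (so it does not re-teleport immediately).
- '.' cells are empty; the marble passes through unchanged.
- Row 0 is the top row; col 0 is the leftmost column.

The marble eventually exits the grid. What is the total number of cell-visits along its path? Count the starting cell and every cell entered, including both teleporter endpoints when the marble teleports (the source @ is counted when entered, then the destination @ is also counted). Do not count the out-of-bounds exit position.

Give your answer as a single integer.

Step 1: enter (5,9), '.' pass, move left to (5,8)
Step 2: enter (5,8), '\' deflects left->up, move up to (4,8)
Step 3: enter (4,8), '/' deflects up->right, move right to (4,9)
Step 4: enter (4,9), '.' pass, move right to (4,10)
Step 5: at (4,10) — EXIT via right edge, pos 4
Path length (cell visits): 4

Answer: 4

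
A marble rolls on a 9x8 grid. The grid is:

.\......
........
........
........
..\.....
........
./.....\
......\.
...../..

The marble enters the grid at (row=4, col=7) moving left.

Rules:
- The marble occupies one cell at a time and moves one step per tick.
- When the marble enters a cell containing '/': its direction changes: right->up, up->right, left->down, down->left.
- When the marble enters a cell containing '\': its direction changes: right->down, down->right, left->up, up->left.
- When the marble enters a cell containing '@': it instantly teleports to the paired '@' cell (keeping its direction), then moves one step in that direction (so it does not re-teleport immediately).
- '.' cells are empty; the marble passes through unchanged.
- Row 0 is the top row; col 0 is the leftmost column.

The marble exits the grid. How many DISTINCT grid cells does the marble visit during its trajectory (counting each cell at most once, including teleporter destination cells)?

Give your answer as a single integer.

Step 1: enter (4,7), '.' pass, move left to (4,6)
Step 2: enter (4,6), '.' pass, move left to (4,5)
Step 3: enter (4,5), '.' pass, move left to (4,4)
Step 4: enter (4,4), '.' pass, move left to (4,3)
Step 5: enter (4,3), '.' pass, move left to (4,2)
Step 6: enter (4,2), '\' deflects left->up, move up to (3,2)
Step 7: enter (3,2), '.' pass, move up to (2,2)
Step 8: enter (2,2), '.' pass, move up to (1,2)
Step 9: enter (1,2), '.' pass, move up to (0,2)
Step 10: enter (0,2), '.' pass, move up to (-1,2)
Step 11: at (-1,2) — EXIT via top edge, pos 2
Distinct cells visited: 10 (path length 10)

Answer: 10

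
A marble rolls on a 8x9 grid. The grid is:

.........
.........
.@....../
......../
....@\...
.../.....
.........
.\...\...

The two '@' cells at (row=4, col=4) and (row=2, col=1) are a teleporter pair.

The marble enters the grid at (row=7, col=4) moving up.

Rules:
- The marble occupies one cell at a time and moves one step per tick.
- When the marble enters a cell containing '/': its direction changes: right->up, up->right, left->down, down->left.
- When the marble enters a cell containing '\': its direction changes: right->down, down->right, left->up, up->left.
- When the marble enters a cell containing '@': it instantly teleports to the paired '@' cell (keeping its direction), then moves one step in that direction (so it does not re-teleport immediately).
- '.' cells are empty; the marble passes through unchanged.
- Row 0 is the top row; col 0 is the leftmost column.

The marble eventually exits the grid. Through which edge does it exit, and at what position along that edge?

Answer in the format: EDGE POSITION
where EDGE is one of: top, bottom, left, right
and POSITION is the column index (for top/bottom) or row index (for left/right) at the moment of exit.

Answer: top 1

Derivation:
Step 1: enter (7,4), '.' pass, move up to (6,4)
Step 2: enter (6,4), '.' pass, move up to (5,4)
Step 3: enter (5,4), '.' pass, move up to (4,4)
Step 4: enter (4,4), '@' teleport (4,4)->(2,1), also enter (2,1), move up to (1,1)
Step 5: enter (1,1), '.' pass, move up to (0,1)
Step 6: enter (0,1), '.' pass, move up to (-1,1)
Step 7: at (-1,1) — EXIT via top edge, pos 1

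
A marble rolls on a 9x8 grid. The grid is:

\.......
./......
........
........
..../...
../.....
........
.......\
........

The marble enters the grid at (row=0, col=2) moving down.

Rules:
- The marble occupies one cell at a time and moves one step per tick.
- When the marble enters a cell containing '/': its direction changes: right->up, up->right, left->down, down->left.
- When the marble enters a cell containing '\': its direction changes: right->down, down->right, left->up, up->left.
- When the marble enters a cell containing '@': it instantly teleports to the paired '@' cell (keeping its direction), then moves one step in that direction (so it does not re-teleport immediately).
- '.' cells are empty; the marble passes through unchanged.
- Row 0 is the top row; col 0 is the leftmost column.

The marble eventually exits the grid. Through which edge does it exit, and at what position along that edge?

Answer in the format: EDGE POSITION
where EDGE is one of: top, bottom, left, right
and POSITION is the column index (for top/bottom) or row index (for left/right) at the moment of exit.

Answer: left 5

Derivation:
Step 1: enter (0,2), '.' pass, move down to (1,2)
Step 2: enter (1,2), '.' pass, move down to (2,2)
Step 3: enter (2,2), '.' pass, move down to (3,2)
Step 4: enter (3,2), '.' pass, move down to (4,2)
Step 5: enter (4,2), '.' pass, move down to (5,2)
Step 6: enter (5,2), '/' deflects down->left, move left to (5,1)
Step 7: enter (5,1), '.' pass, move left to (5,0)
Step 8: enter (5,0), '.' pass, move left to (5,-1)
Step 9: at (5,-1) — EXIT via left edge, pos 5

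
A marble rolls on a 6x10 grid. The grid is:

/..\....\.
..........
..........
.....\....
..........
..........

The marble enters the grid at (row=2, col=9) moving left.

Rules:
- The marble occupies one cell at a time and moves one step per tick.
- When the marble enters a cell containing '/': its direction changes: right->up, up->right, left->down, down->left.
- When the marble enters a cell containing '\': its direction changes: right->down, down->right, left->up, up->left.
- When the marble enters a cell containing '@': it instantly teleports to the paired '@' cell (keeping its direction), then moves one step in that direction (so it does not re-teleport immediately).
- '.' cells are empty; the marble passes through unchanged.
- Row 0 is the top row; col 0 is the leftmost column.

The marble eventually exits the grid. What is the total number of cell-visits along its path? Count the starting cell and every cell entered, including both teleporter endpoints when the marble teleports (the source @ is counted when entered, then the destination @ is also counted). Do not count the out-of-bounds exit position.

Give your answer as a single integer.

Step 1: enter (2,9), '.' pass, move left to (2,8)
Step 2: enter (2,8), '.' pass, move left to (2,7)
Step 3: enter (2,7), '.' pass, move left to (2,6)
Step 4: enter (2,6), '.' pass, move left to (2,5)
Step 5: enter (2,5), '.' pass, move left to (2,4)
Step 6: enter (2,4), '.' pass, move left to (2,3)
Step 7: enter (2,3), '.' pass, move left to (2,2)
Step 8: enter (2,2), '.' pass, move left to (2,1)
Step 9: enter (2,1), '.' pass, move left to (2,0)
Step 10: enter (2,0), '.' pass, move left to (2,-1)
Step 11: at (2,-1) — EXIT via left edge, pos 2
Path length (cell visits): 10

Answer: 10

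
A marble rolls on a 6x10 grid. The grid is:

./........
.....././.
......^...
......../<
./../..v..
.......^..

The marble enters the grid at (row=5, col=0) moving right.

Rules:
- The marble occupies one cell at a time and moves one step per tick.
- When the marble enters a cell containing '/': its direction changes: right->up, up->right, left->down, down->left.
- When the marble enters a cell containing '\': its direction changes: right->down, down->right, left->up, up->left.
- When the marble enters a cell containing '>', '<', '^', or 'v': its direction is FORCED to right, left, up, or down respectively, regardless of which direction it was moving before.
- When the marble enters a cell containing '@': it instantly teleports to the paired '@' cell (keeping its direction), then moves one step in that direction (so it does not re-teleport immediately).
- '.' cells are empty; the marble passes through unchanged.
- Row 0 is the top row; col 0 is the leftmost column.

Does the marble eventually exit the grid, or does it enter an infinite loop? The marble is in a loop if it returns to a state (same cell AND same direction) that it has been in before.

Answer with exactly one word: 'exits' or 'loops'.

Answer: loops

Derivation:
Step 1: enter (5,0), '.' pass, move right to (5,1)
Step 2: enter (5,1), '.' pass, move right to (5,2)
Step 3: enter (5,2), '.' pass, move right to (5,3)
Step 4: enter (5,3), '.' pass, move right to (5,4)
Step 5: enter (5,4), '.' pass, move right to (5,5)
Step 6: enter (5,5), '.' pass, move right to (5,6)
Step 7: enter (5,6), '.' pass, move right to (5,7)
Step 8: enter (5,7), '^' forces right->up, move up to (4,7)
Step 9: enter (4,7), 'v' forces up->down, move down to (5,7)
Step 10: enter (5,7), '^' forces down->up, move up to (4,7)
Step 11: at (4,7) dir=up — LOOP DETECTED (seen before)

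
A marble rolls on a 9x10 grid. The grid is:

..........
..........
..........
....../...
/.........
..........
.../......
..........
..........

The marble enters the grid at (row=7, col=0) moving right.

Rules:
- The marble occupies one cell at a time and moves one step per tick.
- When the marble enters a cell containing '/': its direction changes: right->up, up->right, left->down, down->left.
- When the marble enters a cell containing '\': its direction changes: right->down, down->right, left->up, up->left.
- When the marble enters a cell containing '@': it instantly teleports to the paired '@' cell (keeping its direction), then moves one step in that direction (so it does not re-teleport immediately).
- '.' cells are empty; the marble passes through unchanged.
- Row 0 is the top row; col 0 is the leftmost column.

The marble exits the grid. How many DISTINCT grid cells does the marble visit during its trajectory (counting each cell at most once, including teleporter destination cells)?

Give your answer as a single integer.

Step 1: enter (7,0), '.' pass, move right to (7,1)
Step 2: enter (7,1), '.' pass, move right to (7,2)
Step 3: enter (7,2), '.' pass, move right to (7,3)
Step 4: enter (7,3), '.' pass, move right to (7,4)
Step 5: enter (7,4), '.' pass, move right to (7,5)
Step 6: enter (7,5), '.' pass, move right to (7,6)
Step 7: enter (7,6), '.' pass, move right to (7,7)
Step 8: enter (7,7), '.' pass, move right to (7,8)
Step 9: enter (7,8), '.' pass, move right to (7,9)
Step 10: enter (7,9), '.' pass, move right to (7,10)
Step 11: at (7,10) — EXIT via right edge, pos 7
Distinct cells visited: 10 (path length 10)

Answer: 10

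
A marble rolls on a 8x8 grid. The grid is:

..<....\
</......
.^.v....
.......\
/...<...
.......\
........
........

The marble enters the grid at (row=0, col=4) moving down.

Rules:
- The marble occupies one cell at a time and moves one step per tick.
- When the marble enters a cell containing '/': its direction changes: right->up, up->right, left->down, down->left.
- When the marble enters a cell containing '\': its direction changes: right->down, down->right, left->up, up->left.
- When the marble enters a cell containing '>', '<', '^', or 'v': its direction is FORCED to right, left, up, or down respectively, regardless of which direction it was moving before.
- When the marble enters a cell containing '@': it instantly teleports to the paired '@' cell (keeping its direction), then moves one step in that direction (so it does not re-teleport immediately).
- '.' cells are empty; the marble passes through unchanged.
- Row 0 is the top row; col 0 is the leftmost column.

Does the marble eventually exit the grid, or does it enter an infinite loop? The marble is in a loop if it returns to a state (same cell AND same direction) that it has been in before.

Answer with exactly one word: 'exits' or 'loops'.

Step 1: enter (0,4), '.' pass, move down to (1,4)
Step 2: enter (1,4), '.' pass, move down to (2,4)
Step 3: enter (2,4), '.' pass, move down to (3,4)
Step 4: enter (3,4), '.' pass, move down to (4,4)
Step 5: enter (4,4), '<' forces down->left, move left to (4,3)
Step 6: enter (4,3), '.' pass, move left to (4,2)
Step 7: enter (4,2), '.' pass, move left to (4,1)
Step 8: enter (4,1), '.' pass, move left to (4,0)
Step 9: enter (4,0), '/' deflects left->down, move down to (5,0)
Step 10: enter (5,0), '.' pass, move down to (6,0)
Step 11: enter (6,0), '.' pass, move down to (7,0)
Step 12: enter (7,0), '.' pass, move down to (8,0)
Step 13: at (8,0) — EXIT via bottom edge, pos 0

Answer: exits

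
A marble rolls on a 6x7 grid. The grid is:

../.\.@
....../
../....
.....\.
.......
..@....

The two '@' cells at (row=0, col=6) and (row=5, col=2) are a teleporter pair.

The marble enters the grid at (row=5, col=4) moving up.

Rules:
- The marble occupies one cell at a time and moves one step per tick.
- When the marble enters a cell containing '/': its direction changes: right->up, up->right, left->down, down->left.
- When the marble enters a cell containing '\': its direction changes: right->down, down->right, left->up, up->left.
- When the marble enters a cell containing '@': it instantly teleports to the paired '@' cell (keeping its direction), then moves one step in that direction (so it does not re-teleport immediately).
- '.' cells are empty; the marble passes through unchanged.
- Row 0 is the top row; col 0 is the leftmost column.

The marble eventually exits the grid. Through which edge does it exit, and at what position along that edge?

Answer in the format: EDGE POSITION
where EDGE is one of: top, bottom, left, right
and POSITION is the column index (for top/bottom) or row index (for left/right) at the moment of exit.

Answer: left 2

Derivation:
Step 1: enter (5,4), '.' pass, move up to (4,4)
Step 2: enter (4,4), '.' pass, move up to (3,4)
Step 3: enter (3,4), '.' pass, move up to (2,4)
Step 4: enter (2,4), '.' pass, move up to (1,4)
Step 5: enter (1,4), '.' pass, move up to (0,4)
Step 6: enter (0,4), '\' deflects up->left, move left to (0,3)
Step 7: enter (0,3), '.' pass, move left to (0,2)
Step 8: enter (0,2), '/' deflects left->down, move down to (1,2)
Step 9: enter (1,2), '.' pass, move down to (2,2)
Step 10: enter (2,2), '/' deflects down->left, move left to (2,1)
Step 11: enter (2,1), '.' pass, move left to (2,0)
Step 12: enter (2,0), '.' pass, move left to (2,-1)
Step 13: at (2,-1) — EXIT via left edge, pos 2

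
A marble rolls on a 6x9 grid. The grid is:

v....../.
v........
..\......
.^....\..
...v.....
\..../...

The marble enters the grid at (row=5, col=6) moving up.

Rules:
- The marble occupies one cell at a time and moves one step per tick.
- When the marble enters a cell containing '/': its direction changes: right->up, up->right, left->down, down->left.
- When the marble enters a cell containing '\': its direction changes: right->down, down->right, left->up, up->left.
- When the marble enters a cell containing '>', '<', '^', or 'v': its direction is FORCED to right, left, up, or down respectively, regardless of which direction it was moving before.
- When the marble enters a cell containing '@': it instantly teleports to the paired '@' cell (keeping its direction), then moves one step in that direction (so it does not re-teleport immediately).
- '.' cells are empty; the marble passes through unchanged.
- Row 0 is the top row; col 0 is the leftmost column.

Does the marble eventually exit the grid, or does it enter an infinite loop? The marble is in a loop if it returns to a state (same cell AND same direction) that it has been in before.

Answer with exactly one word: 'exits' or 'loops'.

Step 1: enter (5,6), '.' pass, move up to (4,6)
Step 2: enter (4,6), '.' pass, move up to (3,6)
Step 3: enter (3,6), '\' deflects up->left, move left to (3,5)
Step 4: enter (3,5), '.' pass, move left to (3,4)
Step 5: enter (3,4), '.' pass, move left to (3,3)
Step 6: enter (3,3), '.' pass, move left to (3,2)
Step 7: enter (3,2), '.' pass, move left to (3,1)
Step 8: enter (3,1), '^' forces left->up, move up to (2,1)
Step 9: enter (2,1), '.' pass, move up to (1,1)
Step 10: enter (1,1), '.' pass, move up to (0,1)
Step 11: enter (0,1), '.' pass, move up to (-1,1)
Step 12: at (-1,1) — EXIT via top edge, pos 1

Answer: exits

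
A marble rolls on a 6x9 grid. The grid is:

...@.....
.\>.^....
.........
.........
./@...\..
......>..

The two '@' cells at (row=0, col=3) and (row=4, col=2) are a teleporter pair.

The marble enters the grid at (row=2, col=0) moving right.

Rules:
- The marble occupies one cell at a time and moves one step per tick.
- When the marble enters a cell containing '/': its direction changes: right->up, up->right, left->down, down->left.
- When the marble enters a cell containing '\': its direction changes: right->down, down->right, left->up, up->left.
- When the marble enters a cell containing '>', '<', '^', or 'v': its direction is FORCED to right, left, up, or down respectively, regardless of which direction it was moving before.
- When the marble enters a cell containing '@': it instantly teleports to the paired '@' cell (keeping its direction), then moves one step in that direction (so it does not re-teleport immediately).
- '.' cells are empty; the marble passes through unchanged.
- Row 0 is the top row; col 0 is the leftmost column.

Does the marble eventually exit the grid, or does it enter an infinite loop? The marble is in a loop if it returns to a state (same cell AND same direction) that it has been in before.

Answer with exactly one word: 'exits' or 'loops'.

Answer: exits

Derivation:
Step 1: enter (2,0), '.' pass, move right to (2,1)
Step 2: enter (2,1), '.' pass, move right to (2,2)
Step 3: enter (2,2), '.' pass, move right to (2,3)
Step 4: enter (2,3), '.' pass, move right to (2,4)
Step 5: enter (2,4), '.' pass, move right to (2,5)
Step 6: enter (2,5), '.' pass, move right to (2,6)
Step 7: enter (2,6), '.' pass, move right to (2,7)
Step 8: enter (2,7), '.' pass, move right to (2,8)
Step 9: enter (2,8), '.' pass, move right to (2,9)
Step 10: at (2,9) — EXIT via right edge, pos 2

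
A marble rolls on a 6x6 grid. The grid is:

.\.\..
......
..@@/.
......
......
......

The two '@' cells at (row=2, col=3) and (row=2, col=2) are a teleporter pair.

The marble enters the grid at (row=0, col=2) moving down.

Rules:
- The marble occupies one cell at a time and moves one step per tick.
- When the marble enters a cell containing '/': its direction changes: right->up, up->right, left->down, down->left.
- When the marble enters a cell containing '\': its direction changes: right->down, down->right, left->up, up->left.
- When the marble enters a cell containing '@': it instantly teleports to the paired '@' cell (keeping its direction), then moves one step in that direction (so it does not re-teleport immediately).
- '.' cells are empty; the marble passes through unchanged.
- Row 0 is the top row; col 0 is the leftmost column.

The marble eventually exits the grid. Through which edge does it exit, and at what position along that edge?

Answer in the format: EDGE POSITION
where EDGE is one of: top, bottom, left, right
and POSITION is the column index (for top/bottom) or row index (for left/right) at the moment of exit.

Answer: bottom 3

Derivation:
Step 1: enter (0,2), '.' pass, move down to (1,2)
Step 2: enter (1,2), '.' pass, move down to (2,2)
Step 3: enter (2,2), '@' teleport (2,2)->(2,3), also enter (2,3), move down to (3,3)
Step 4: enter (3,3), '.' pass, move down to (4,3)
Step 5: enter (4,3), '.' pass, move down to (5,3)
Step 6: enter (5,3), '.' pass, move down to (6,3)
Step 7: at (6,3) — EXIT via bottom edge, pos 3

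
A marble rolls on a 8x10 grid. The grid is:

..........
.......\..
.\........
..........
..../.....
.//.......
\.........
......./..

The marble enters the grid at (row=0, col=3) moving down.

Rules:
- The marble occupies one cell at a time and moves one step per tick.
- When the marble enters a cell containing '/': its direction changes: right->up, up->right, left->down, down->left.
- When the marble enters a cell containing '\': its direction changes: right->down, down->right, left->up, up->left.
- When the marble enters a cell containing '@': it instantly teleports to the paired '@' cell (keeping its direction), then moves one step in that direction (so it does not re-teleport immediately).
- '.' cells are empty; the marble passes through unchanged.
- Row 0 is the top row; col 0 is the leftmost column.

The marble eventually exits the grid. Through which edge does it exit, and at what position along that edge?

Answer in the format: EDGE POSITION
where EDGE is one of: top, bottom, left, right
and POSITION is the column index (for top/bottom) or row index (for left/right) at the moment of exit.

Answer: bottom 3

Derivation:
Step 1: enter (0,3), '.' pass, move down to (1,3)
Step 2: enter (1,3), '.' pass, move down to (2,3)
Step 3: enter (2,3), '.' pass, move down to (3,3)
Step 4: enter (3,3), '.' pass, move down to (4,3)
Step 5: enter (4,3), '.' pass, move down to (5,3)
Step 6: enter (5,3), '.' pass, move down to (6,3)
Step 7: enter (6,3), '.' pass, move down to (7,3)
Step 8: enter (7,3), '.' pass, move down to (8,3)
Step 9: at (8,3) — EXIT via bottom edge, pos 3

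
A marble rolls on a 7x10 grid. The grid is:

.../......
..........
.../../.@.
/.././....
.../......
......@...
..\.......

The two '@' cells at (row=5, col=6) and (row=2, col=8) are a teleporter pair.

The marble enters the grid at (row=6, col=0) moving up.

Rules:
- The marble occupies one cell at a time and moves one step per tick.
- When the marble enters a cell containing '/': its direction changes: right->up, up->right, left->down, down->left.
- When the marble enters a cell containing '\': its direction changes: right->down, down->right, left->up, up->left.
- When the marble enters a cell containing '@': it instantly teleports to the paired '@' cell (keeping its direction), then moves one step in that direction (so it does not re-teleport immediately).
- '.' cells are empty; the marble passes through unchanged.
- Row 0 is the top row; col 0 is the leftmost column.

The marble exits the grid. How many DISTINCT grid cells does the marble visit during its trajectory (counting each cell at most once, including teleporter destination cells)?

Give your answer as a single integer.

Answer: 13

Derivation:
Step 1: enter (6,0), '.' pass, move up to (5,0)
Step 2: enter (5,0), '.' pass, move up to (4,0)
Step 3: enter (4,0), '.' pass, move up to (3,0)
Step 4: enter (3,0), '/' deflects up->right, move right to (3,1)
Step 5: enter (3,1), '.' pass, move right to (3,2)
Step 6: enter (3,2), '.' pass, move right to (3,3)
Step 7: enter (3,3), '/' deflects right->up, move up to (2,3)
Step 8: enter (2,3), '/' deflects up->right, move right to (2,4)
Step 9: enter (2,4), '.' pass, move right to (2,5)
Step 10: enter (2,5), '.' pass, move right to (2,6)
Step 11: enter (2,6), '/' deflects right->up, move up to (1,6)
Step 12: enter (1,6), '.' pass, move up to (0,6)
Step 13: enter (0,6), '.' pass, move up to (-1,6)
Step 14: at (-1,6) — EXIT via top edge, pos 6
Distinct cells visited: 13 (path length 13)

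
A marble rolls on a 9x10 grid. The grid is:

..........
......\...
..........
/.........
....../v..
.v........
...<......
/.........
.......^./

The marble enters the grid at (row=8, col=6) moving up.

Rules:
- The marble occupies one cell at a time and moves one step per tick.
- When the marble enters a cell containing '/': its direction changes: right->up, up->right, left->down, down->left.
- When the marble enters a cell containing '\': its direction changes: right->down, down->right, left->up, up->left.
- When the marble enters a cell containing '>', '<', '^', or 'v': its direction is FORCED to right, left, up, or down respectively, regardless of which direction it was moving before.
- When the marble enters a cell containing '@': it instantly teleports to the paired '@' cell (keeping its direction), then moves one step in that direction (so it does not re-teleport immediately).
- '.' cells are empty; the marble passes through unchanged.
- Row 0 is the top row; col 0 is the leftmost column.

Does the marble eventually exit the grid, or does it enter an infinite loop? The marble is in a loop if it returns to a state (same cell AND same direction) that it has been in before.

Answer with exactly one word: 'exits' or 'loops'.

Step 1: enter (8,6), '.' pass, move up to (7,6)
Step 2: enter (7,6), '.' pass, move up to (6,6)
Step 3: enter (6,6), '.' pass, move up to (5,6)
Step 4: enter (5,6), '.' pass, move up to (4,6)
Step 5: enter (4,6), '/' deflects up->right, move right to (4,7)
Step 6: enter (4,7), 'v' forces right->down, move down to (5,7)
Step 7: enter (5,7), '.' pass, move down to (6,7)
Step 8: enter (6,7), '.' pass, move down to (7,7)
Step 9: enter (7,7), '.' pass, move down to (8,7)
Step 10: enter (8,7), '^' forces down->up, move up to (7,7)
Step 11: enter (7,7), '.' pass, move up to (6,7)
Step 12: enter (6,7), '.' pass, move up to (5,7)
Step 13: enter (5,7), '.' pass, move up to (4,7)
Step 14: enter (4,7), 'v' forces up->down, move down to (5,7)
Step 15: at (5,7) dir=down — LOOP DETECTED (seen before)

Answer: loops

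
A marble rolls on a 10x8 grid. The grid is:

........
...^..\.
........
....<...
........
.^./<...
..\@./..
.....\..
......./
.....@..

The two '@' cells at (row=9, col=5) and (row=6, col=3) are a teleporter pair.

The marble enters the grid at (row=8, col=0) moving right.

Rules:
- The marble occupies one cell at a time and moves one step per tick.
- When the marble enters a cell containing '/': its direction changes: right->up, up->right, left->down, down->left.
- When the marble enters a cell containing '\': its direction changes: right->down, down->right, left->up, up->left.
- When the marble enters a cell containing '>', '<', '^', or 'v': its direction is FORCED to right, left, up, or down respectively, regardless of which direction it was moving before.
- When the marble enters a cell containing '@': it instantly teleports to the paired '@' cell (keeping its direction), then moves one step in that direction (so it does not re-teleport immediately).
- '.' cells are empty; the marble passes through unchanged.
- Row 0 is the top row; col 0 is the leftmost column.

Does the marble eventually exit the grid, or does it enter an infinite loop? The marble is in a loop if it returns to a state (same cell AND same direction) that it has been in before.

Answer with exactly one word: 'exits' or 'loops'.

Answer: exits

Derivation:
Step 1: enter (8,0), '.' pass, move right to (8,1)
Step 2: enter (8,1), '.' pass, move right to (8,2)
Step 3: enter (8,2), '.' pass, move right to (8,3)
Step 4: enter (8,3), '.' pass, move right to (8,4)
Step 5: enter (8,4), '.' pass, move right to (8,5)
Step 6: enter (8,5), '.' pass, move right to (8,6)
Step 7: enter (8,6), '.' pass, move right to (8,7)
Step 8: enter (8,7), '/' deflects right->up, move up to (7,7)
Step 9: enter (7,7), '.' pass, move up to (6,7)
Step 10: enter (6,7), '.' pass, move up to (5,7)
Step 11: enter (5,7), '.' pass, move up to (4,7)
Step 12: enter (4,7), '.' pass, move up to (3,7)
Step 13: enter (3,7), '.' pass, move up to (2,7)
Step 14: enter (2,7), '.' pass, move up to (1,7)
Step 15: enter (1,7), '.' pass, move up to (0,7)
Step 16: enter (0,7), '.' pass, move up to (-1,7)
Step 17: at (-1,7) — EXIT via top edge, pos 7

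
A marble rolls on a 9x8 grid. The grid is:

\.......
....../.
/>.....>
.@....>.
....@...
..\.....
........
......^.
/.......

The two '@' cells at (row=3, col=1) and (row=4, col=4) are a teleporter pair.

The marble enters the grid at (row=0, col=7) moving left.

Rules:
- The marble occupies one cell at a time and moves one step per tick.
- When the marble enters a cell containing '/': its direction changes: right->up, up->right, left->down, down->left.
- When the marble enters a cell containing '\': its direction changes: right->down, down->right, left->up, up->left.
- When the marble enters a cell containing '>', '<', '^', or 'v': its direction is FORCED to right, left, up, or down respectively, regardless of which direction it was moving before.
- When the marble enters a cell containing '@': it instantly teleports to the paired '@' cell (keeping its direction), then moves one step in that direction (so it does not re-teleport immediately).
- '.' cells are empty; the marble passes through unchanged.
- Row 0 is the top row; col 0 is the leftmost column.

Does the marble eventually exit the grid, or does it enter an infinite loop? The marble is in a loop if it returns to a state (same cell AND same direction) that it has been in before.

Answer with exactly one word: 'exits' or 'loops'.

Step 1: enter (0,7), '.' pass, move left to (0,6)
Step 2: enter (0,6), '.' pass, move left to (0,5)
Step 3: enter (0,5), '.' pass, move left to (0,4)
Step 4: enter (0,4), '.' pass, move left to (0,3)
Step 5: enter (0,3), '.' pass, move left to (0,2)
Step 6: enter (0,2), '.' pass, move left to (0,1)
Step 7: enter (0,1), '.' pass, move left to (0,0)
Step 8: enter (0,0), '\' deflects left->up, move up to (-1,0)
Step 9: at (-1,0) — EXIT via top edge, pos 0

Answer: exits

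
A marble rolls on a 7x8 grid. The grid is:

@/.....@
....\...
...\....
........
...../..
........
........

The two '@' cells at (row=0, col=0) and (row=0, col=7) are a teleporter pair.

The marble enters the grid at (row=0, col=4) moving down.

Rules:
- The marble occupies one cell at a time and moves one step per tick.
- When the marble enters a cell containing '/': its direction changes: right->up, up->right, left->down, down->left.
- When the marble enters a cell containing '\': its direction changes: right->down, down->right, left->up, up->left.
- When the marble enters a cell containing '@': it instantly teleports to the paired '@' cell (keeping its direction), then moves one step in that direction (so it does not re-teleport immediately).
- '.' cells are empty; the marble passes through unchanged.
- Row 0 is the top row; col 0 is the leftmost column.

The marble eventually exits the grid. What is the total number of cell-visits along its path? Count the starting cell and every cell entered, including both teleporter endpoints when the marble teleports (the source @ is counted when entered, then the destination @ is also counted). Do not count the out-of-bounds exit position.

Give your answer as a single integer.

Step 1: enter (0,4), '.' pass, move down to (1,4)
Step 2: enter (1,4), '\' deflects down->right, move right to (1,5)
Step 3: enter (1,5), '.' pass, move right to (1,6)
Step 4: enter (1,6), '.' pass, move right to (1,7)
Step 5: enter (1,7), '.' pass, move right to (1,8)
Step 6: at (1,8) — EXIT via right edge, pos 1
Path length (cell visits): 5

Answer: 5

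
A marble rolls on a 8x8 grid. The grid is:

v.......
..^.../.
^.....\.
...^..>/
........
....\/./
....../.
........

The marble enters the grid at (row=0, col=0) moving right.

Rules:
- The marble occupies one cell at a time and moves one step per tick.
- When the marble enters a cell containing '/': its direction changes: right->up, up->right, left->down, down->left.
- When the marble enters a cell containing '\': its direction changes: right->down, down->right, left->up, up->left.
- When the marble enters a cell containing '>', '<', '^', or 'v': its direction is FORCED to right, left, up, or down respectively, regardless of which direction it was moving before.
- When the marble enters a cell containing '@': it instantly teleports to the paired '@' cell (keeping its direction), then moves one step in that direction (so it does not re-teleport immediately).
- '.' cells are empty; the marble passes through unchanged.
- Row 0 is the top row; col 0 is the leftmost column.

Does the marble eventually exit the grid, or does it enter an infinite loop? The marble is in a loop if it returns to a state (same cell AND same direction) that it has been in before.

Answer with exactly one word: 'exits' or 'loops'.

Answer: loops

Derivation:
Step 1: enter (0,0), 'v' forces right->down, move down to (1,0)
Step 2: enter (1,0), '.' pass, move down to (2,0)
Step 3: enter (2,0), '^' forces down->up, move up to (1,0)
Step 4: enter (1,0), '.' pass, move up to (0,0)
Step 5: enter (0,0), 'v' forces up->down, move down to (1,0)
Step 6: at (1,0) dir=down — LOOP DETECTED (seen before)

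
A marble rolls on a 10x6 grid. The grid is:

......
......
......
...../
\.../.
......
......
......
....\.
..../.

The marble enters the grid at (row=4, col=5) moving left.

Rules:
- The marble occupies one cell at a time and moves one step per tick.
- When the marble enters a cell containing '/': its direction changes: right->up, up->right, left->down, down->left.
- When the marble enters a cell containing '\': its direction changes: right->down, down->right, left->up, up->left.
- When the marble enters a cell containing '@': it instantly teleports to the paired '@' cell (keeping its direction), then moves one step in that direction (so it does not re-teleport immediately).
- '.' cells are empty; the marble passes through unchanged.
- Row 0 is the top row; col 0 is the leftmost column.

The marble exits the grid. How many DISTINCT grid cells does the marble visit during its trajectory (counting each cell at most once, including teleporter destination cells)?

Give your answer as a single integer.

Answer: 7

Derivation:
Step 1: enter (4,5), '.' pass, move left to (4,4)
Step 2: enter (4,4), '/' deflects left->down, move down to (5,4)
Step 3: enter (5,4), '.' pass, move down to (6,4)
Step 4: enter (6,4), '.' pass, move down to (7,4)
Step 5: enter (7,4), '.' pass, move down to (8,4)
Step 6: enter (8,4), '\' deflects down->right, move right to (8,5)
Step 7: enter (8,5), '.' pass, move right to (8,6)
Step 8: at (8,6) — EXIT via right edge, pos 8
Distinct cells visited: 7 (path length 7)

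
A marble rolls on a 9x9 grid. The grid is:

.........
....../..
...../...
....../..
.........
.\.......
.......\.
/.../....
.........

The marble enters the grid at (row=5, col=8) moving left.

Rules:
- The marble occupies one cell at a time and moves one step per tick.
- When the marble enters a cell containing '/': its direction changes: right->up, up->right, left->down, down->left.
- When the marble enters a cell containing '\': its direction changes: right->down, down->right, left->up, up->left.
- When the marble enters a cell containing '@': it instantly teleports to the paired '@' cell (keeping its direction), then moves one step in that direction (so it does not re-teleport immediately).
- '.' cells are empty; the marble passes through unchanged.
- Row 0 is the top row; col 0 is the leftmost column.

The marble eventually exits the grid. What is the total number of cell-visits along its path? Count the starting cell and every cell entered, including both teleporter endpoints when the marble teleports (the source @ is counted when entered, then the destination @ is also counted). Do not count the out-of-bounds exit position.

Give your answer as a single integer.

Step 1: enter (5,8), '.' pass, move left to (5,7)
Step 2: enter (5,7), '.' pass, move left to (5,6)
Step 3: enter (5,6), '.' pass, move left to (5,5)
Step 4: enter (5,5), '.' pass, move left to (5,4)
Step 5: enter (5,4), '.' pass, move left to (5,3)
Step 6: enter (5,3), '.' pass, move left to (5,2)
Step 7: enter (5,2), '.' pass, move left to (5,1)
Step 8: enter (5,1), '\' deflects left->up, move up to (4,1)
Step 9: enter (4,1), '.' pass, move up to (3,1)
Step 10: enter (3,1), '.' pass, move up to (2,1)
Step 11: enter (2,1), '.' pass, move up to (1,1)
Step 12: enter (1,1), '.' pass, move up to (0,1)
Step 13: enter (0,1), '.' pass, move up to (-1,1)
Step 14: at (-1,1) — EXIT via top edge, pos 1
Path length (cell visits): 13

Answer: 13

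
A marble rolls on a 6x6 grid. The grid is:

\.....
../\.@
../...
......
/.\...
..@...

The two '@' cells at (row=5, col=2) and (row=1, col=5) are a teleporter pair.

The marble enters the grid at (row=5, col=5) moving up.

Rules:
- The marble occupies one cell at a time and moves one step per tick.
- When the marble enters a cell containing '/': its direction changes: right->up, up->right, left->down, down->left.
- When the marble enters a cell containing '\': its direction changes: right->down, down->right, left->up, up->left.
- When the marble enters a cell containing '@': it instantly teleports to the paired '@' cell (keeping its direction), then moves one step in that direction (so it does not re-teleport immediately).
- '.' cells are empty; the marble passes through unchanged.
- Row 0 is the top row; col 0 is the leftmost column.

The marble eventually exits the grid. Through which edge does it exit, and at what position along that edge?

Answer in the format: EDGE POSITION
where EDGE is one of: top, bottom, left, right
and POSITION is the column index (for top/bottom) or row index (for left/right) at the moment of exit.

Step 1: enter (5,5), '.' pass, move up to (4,5)
Step 2: enter (4,5), '.' pass, move up to (3,5)
Step 3: enter (3,5), '.' pass, move up to (2,5)
Step 4: enter (2,5), '.' pass, move up to (1,5)
Step 5: enter (1,5), '@' teleport (1,5)->(5,2), also enter (5,2), move up to (4,2)
Step 6: enter (4,2), '\' deflects up->left, move left to (4,1)
Step 7: enter (4,1), '.' pass, move left to (4,0)
Step 8: enter (4,0), '/' deflects left->down, move down to (5,0)
Step 9: enter (5,0), '.' pass, move down to (6,0)
Step 10: at (6,0) — EXIT via bottom edge, pos 0

Answer: bottom 0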